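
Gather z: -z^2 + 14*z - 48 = -z^2 + 14*z - 48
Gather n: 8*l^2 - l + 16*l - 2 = 8*l^2 + 15*l - 2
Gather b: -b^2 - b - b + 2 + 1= -b^2 - 2*b + 3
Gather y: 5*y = 5*y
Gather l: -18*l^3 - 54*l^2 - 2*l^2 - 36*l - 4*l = -18*l^3 - 56*l^2 - 40*l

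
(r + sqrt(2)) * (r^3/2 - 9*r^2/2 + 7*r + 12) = r^4/2 - 9*r^3/2 + sqrt(2)*r^3/2 - 9*sqrt(2)*r^2/2 + 7*r^2 + 7*sqrt(2)*r + 12*r + 12*sqrt(2)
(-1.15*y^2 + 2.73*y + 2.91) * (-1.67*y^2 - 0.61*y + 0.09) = 1.9205*y^4 - 3.8576*y^3 - 6.6285*y^2 - 1.5294*y + 0.2619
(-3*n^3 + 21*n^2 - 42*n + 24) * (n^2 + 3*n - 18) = -3*n^5 + 12*n^4 + 75*n^3 - 480*n^2 + 828*n - 432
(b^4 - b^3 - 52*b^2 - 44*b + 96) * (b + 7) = b^5 + 6*b^4 - 59*b^3 - 408*b^2 - 212*b + 672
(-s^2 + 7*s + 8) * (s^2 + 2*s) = -s^4 + 5*s^3 + 22*s^2 + 16*s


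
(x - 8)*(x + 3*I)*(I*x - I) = I*x^3 - 3*x^2 - 9*I*x^2 + 27*x + 8*I*x - 24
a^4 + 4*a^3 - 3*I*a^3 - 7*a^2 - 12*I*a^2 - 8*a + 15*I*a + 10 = (a + 5)*(a - 2*I)*(-I*a + I)*(I*a + 1)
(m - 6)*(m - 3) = m^2 - 9*m + 18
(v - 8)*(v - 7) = v^2 - 15*v + 56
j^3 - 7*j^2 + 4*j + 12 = (j - 6)*(j - 2)*(j + 1)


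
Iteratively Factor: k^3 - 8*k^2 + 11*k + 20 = (k - 4)*(k^2 - 4*k - 5) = (k - 4)*(k + 1)*(k - 5)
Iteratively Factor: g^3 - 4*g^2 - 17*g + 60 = (g - 3)*(g^2 - g - 20) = (g - 3)*(g + 4)*(g - 5)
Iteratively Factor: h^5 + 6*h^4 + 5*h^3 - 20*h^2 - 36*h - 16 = (h + 1)*(h^4 + 5*h^3 - 20*h - 16) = (h - 2)*(h + 1)*(h^3 + 7*h^2 + 14*h + 8) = (h - 2)*(h + 1)*(h + 4)*(h^2 + 3*h + 2) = (h - 2)*(h + 1)*(h + 2)*(h + 4)*(h + 1)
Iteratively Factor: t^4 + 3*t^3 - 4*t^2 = (t + 4)*(t^3 - t^2) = t*(t + 4)*(t^2 - t) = t^2*(t + 4)*(t - 1)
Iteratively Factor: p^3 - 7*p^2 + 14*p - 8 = (p - 4)*(p^2 - 3*p + 2) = (p - 4)*(p - 2)*(p - 1)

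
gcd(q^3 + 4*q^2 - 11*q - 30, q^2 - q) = 1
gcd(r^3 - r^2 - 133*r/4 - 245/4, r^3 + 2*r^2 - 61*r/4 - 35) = r^2 + 6*r + 35/4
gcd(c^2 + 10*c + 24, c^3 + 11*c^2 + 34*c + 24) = c^2 + 10*c + 24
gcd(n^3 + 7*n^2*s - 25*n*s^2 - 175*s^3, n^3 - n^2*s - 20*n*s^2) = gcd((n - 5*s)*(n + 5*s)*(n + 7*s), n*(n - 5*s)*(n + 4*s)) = -n + 5*s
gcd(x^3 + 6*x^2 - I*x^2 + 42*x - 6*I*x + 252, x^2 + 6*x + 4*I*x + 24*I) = x + 6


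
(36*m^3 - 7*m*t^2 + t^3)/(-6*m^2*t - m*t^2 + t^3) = (-6*m + t)/t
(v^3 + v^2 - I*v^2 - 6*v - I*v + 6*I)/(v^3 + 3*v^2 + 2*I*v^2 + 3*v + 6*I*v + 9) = (v - 2)/(v + 3*I)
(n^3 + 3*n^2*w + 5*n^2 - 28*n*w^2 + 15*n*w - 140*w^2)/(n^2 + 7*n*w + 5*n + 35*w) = n - 4*w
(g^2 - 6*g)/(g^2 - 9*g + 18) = g/(g - 3)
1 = 1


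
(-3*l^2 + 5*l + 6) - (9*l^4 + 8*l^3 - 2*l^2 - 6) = -9*l^4 - 8*l^3 - l^2 + 5*l + 12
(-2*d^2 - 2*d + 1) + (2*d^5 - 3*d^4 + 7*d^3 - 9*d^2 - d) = 2*d^5 - 3*d^4 + 7*d^3 - 11*d^2 - 3*d + 1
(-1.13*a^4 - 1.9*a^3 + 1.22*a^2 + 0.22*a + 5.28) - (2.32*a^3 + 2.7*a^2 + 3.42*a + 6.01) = -1.13*a^4 - 4.22*a^3 - 1.48*a^2 - 3.2*a - 0.73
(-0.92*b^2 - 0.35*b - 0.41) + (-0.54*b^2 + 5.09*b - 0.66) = -1.46*b^2 + 4.74*b - 1.07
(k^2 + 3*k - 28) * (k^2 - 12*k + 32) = k^4 - 9*k^3 - 32*k^2 + 432*k - 896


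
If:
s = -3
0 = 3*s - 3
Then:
No Solution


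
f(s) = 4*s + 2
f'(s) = 4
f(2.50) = 12.00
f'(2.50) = 4.00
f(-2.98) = -9.92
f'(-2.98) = 4.00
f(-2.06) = -6.24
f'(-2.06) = 4.00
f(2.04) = 10.16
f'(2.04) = 4.00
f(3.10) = 14.40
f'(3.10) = 4.00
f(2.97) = 13.88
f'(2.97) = 4.00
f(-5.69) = -20.76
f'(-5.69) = 4.00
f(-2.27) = -7.08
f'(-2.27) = 4.00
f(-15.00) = -58.00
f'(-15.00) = 4.00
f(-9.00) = -34.00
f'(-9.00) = 4.00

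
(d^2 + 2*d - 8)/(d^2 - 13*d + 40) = (d^2 + 2*d - 8)/(d^2 - 13*d + 40)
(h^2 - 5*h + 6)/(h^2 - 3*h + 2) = (h - 3)/(h - 1)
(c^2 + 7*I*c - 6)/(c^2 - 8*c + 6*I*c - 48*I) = (c + I)/(c - 8)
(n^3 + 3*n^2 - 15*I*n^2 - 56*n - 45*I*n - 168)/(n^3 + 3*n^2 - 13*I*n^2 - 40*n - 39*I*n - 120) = (n - 7*I)/(n - 5*I)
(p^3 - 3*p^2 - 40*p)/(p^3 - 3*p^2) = (p^2 - 3*p - 40)/(p*(p - 3))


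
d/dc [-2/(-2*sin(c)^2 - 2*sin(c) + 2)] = -(2*sin(c) + 1)*cos(c)/(sin(c) - cos(c)^2)^2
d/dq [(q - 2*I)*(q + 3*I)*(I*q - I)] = 3*I*q^2 - 2*q*(1 + I) + 1 + 6*I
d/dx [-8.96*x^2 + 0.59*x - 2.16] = 0.59 - 17.92*x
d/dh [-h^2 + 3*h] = 3 - 2*h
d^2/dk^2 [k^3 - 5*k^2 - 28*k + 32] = 6*k - 10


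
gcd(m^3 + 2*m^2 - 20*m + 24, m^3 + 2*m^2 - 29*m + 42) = m - 2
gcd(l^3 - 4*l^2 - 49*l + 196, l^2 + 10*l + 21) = l + 7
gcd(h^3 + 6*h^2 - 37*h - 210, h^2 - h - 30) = h^2 - h - 30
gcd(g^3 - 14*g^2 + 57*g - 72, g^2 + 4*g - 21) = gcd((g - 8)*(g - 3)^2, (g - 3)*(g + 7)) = g - 3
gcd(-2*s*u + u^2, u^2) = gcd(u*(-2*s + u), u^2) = u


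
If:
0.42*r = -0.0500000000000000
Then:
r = -0.12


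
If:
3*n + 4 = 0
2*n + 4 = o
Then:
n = -4/3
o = 4/3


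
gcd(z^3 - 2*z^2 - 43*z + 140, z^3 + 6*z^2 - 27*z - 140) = z^2 + 2*z - 35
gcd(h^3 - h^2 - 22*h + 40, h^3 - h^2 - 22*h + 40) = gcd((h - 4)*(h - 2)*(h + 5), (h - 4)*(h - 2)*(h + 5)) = h^3 - h^2 - 22*h + 40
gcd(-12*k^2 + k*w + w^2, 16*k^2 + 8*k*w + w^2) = 4*k + w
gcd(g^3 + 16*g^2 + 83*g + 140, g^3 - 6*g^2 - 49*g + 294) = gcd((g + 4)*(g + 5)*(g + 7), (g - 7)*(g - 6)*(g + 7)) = g + 7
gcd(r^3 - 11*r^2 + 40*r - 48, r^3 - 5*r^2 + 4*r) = r - 4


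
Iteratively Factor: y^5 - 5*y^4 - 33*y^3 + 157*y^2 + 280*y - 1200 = (y + 4)*(y^4 - 9*y^3 + 3*y^2 + 145*y - 300) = (y + 4)^2*(y^3 - 13*y^2 + 55*y - 75) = (y - 5)*(y + 4)^2*(y^2 - 8*y + 15) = (y - 5)*(y - 3)*(y + 4)^2*(y - 5)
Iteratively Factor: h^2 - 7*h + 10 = (h - 2)*(h - 5)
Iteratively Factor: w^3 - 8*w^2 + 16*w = (w)*(w^2 - 8*w + 16) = w*(w - 4)*(w - 4)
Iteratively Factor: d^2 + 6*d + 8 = (d + 4)*(d + 2)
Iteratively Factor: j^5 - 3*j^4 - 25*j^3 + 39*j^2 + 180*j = (j + 3)*(j^4 - 6*j^3 - 7*j^2 + 60*j) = (j - 4)*(j + 3)*(j^3 - 2*j^2 - 15*j) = (j - 4)*(j + 3)^2*(j^2 - 5*j) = (j - 5)*(j - 4)*(j + 3)^2*(j)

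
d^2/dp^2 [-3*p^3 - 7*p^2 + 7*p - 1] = -18*p - 14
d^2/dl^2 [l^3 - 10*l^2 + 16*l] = 6*l - 20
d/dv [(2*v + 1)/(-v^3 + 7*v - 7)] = (-2*v^3 + 14*v + (2*v + 1)*(3*v^2 - 7) - 14)/(v^3 - 7*v + 7)^2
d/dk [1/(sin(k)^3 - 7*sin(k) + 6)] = (7 - 3*sin(k)^2)*cos(k)/(sin(k)^3 - 7*sin(k) + 6)^2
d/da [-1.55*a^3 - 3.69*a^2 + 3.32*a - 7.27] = -4.65*a^2 - 7.38*a + 3.32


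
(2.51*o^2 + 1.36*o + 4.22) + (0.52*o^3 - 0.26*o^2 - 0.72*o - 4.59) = 0.52*o^3 + 2.25*o^2 + 0.64*o - 0.37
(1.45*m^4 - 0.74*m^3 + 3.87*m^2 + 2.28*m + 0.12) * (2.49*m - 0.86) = 3.6105*m^5 - 3.0896*m^4 + 10.2727*m^3 + 2.349*m^2 - 1.662*m - 0.1032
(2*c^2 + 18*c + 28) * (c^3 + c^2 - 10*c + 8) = 2*c^5 + 20*c^4 + 26*c^3 - 136*c^2 - 136*c + 224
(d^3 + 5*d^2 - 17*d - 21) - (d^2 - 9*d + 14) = d^3 + 4*d^2 - 8*d - 35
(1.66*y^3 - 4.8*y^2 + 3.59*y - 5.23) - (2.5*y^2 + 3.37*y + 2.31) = 1.66*y^3 - 7.3*y^2 + 0.22*y - 7.54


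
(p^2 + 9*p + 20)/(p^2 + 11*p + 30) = (p + 4)/(p + 6)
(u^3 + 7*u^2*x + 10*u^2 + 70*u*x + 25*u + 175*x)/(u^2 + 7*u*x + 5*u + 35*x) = u + 5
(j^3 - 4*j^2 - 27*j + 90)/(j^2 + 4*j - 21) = (j^2 - j - 30)/(j + 7)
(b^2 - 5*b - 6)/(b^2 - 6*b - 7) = (b - 6)/(b - 7)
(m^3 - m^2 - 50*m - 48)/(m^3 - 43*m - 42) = (m - 8)/(m - 7)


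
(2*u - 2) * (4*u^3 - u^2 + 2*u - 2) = 8*u^4 - 10*u^3 + 6*u^2 - 8*u + 4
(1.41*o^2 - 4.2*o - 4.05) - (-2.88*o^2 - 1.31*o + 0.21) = 4.29*o^2 - 2.89*o - 4.26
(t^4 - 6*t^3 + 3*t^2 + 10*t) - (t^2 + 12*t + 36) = t^4 - 6*t^3 + 2*t^2 - 2*t - 36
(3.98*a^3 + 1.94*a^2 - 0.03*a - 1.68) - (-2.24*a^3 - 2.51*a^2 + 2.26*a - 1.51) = 6.22*a^3 + 4.45*a^2 - 2.29*a - 0.17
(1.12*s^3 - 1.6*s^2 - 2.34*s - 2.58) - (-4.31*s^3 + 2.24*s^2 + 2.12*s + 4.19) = 5.43*s^3 - 3.84*s^2 - 4.46*s - 6.77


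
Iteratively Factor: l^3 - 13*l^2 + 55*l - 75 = (l - 3)*(l^2 - 10*l + 25) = (l - 5)*(l - 3)*(l - 5)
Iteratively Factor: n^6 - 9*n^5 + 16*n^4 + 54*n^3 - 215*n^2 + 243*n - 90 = (n + 3)*(n^5 - 12*n^4 + 52*n^3 - 102*n^2 + 91*n - 30) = (n - 5)*(n + 3)*(n^4 - 7*n^3 + 17*n^2 - 17*n + 6) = (n - 5)*(n - 3)*(n + 3)*(n^3 - 4*n^2 + 5*n - 2) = (n - 5)*(n - 3)*(n - 1)*(n + 3)*(n^2 - 3*n + 2) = (n - 5)*(n - 3)*(n - 2)*(n - 1)*(n + 3)*(n - 1)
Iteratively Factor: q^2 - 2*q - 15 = (q - 5)*(q + 3)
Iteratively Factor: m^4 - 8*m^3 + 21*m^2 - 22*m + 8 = (m - 4)*(m^3 - 4*m^2 + 5*m - 2) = (m - 4)*(m - 1)*(m^2 - 3*m + 2) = (m - 4)*(m - 1)^2*(m - 2)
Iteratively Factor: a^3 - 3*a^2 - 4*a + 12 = (a - 2)*(a^2 - a - 6) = (a - 3)*(a - 2)*(a + 2)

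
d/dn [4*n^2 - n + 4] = 8*n - 1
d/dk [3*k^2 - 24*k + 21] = 6*k - 24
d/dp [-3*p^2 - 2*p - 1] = -6*p - 2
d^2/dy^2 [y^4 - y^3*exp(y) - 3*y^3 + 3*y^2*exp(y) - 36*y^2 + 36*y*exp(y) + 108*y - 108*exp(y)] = -y^3*exp(y) - 3*y^2*exp(y) + 12*y^2 + 42*y*exp(y) - 18*y - 30*exp(y) - 72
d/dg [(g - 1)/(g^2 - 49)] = (g^2 - 2*g*(g - 1) - 49)/(g^2 - 49)^2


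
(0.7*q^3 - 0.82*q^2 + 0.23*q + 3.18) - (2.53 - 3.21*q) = 0.7*q^3 - 0.82*q^2 + 3.44*q + 0.65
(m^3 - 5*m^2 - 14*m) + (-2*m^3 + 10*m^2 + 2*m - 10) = -m^3 + 5*m^2 - 12*m - 10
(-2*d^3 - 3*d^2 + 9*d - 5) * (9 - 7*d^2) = 14*d^5 + 21*d^4 - 81*d^3 + 8*d^2 + 81*d - 45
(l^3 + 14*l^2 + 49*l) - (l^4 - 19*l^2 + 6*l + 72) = -l^4 + l^3 + 33*l^2 + 43*l - 72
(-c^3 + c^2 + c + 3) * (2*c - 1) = -2*c^4 + 3*c^3 + c^2 + 5*c - 3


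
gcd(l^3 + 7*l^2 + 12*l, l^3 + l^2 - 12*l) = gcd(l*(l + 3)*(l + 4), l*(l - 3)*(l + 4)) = l^2 + 4*l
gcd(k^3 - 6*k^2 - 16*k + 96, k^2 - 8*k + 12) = k - 6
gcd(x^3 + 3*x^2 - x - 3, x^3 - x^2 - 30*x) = 1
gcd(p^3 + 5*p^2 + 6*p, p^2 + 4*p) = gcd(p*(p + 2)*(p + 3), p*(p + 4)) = p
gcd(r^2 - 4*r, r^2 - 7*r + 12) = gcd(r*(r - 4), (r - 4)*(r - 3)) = r - 4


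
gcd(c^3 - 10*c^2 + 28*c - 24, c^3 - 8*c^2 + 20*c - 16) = c^2 - 4*c + 4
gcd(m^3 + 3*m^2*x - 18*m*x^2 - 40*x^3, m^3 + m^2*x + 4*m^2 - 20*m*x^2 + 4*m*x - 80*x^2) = -m^2 - m*x + 20*x^2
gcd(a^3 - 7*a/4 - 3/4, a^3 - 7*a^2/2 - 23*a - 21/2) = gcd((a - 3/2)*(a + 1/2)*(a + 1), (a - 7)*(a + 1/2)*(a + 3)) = a + 1/2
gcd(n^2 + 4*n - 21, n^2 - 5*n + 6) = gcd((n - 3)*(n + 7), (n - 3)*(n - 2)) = n - 3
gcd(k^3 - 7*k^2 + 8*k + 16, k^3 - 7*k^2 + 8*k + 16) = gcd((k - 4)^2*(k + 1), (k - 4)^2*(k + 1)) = k^3 - 7*k^2 + 8*k + 16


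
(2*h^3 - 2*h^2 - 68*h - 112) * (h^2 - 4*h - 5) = 2*h^5 - 10*h^4 - 70*h^3 + 170*h^2 + 788*h + 560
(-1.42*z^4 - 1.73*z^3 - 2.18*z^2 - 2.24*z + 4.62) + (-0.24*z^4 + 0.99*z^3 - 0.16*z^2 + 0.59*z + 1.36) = -1.66*z^4 - 0.74*z^3 - 2.34*z^2 - 1.65*z + 5.98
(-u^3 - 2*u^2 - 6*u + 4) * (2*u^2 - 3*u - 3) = -2*u^5 - u^4 - 3*u^3 + 32*u^2 + 6*u - 12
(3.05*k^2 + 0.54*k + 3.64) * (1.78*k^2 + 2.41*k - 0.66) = 5.429*k^4 + 8.3117*k^3 + 5.7676*k^2 + 8.416*k - 2.4024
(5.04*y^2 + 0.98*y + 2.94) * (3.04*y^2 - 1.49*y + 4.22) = 15.3216*y^4 - 4.5304*y^3 + 28.7462*y^2 - 0.245000000000001*y + 12.4068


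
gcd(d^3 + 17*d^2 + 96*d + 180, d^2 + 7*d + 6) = d + 6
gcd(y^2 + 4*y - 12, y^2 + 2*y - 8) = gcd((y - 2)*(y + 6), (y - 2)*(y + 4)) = y - 2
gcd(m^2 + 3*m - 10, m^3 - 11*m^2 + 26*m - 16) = m - 2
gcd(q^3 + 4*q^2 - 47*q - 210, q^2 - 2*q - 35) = q^2 - 2*q - 35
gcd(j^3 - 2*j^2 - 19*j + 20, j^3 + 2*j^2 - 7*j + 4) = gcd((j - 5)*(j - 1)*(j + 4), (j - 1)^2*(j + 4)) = j^2 + 3*j - 4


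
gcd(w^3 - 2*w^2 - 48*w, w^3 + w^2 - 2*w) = w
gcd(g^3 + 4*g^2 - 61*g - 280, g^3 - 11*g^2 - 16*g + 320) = g^2 - 3*g - 40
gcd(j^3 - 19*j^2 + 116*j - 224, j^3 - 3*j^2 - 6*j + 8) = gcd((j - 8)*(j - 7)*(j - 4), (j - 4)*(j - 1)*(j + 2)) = j - 4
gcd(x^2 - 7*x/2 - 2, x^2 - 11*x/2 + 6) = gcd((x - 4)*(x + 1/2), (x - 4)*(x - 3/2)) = x - 4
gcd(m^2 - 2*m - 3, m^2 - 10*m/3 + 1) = m - 3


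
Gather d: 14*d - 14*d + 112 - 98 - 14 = 0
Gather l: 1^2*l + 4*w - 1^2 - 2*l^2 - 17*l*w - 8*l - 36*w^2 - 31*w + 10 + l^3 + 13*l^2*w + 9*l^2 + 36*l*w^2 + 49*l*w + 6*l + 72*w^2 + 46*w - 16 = l^3 + l^2*(13*w + 7) + l*(36*w^2 + 32*w - 1) + 36*w^2 + 19*w - 7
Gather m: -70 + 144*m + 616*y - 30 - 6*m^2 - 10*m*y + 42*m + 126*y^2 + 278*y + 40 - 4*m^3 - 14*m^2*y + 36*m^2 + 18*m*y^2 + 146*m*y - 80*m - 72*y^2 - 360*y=-4*m^3 + m^2*(30 - 14*y) + m*(18*y^2 + 136*y + 106) + 54*y^2 + 534*y - 60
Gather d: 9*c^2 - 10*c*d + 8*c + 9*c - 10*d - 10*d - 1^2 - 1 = 9*c^2 + 17*c + d*(-10*c - 20) - 2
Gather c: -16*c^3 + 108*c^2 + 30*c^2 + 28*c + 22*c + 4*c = -16*c^3 + 138*c^2 + 54*c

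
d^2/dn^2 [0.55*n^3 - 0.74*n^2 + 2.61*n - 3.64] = 3.3*n - 1.48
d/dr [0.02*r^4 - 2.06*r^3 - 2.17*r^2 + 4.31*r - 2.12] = 0.08*r^3 - 6.18*r^2 - 4.34*r + 4.31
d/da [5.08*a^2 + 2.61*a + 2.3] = 10.16*a + 2.61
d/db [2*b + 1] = 2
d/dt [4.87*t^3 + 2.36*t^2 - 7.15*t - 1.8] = 14.61*t^2 + 4.72*t - 7.15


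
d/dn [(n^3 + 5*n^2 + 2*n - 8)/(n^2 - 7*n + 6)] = (n^2 - 12*n - 44)/(n^2 - 12*n + 36)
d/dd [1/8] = 0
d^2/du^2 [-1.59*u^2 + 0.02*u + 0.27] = -3.18000000000000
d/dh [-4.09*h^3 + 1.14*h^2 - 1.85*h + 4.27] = -12.27*h^2 + 2.28*h - 1.85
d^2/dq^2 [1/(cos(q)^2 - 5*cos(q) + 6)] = (-4*sin(q)^4 + 3*sin(q)^2 - 195*cos(q)/4 + 15*cos(3*q)/4 + 39)/((cos(q) - 3)^3*(cos(q) - 2)^3)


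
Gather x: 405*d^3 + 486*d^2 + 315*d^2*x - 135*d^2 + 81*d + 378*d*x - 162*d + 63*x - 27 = 405*d^3 + 351*d^2 - 81*d + x*(315*d^2 + 378*d + 63) - 27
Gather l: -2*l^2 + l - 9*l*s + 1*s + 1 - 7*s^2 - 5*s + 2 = -2*l^2 + l*(1 - 9*s) - 7*s^2 - 4*s + 3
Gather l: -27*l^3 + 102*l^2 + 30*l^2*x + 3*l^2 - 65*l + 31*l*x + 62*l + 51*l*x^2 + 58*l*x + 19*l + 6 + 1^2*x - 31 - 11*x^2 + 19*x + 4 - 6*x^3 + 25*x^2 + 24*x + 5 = -27*l^3 + l^2*(30*x + 105) + l*(51*x^2 + 89*x + 16) - 6*x^3 + 14*x^2 + 44*x - 16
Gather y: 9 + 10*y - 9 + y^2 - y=y^2 + 9*y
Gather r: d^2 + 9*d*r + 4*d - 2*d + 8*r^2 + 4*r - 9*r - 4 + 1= d^2 + 2*d + 8*r^2 + r*(9*d - 5) - 3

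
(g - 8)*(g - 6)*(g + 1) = g^3 - 13*g^2 + 34*g + 48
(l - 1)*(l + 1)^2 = l^3 + l^2 - l - 1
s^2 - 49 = (s - 7)*(s + 7)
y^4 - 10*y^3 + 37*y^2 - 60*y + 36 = (y - 3)^2*(y - 2)^2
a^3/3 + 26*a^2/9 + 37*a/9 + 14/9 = (a/3 + 1/3)*(a + 2/3)*(a + 7)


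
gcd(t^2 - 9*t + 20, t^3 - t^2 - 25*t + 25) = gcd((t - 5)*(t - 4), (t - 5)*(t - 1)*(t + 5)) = t - 5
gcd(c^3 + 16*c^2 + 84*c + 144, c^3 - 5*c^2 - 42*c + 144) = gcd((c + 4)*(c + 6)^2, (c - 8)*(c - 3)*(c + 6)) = c + 6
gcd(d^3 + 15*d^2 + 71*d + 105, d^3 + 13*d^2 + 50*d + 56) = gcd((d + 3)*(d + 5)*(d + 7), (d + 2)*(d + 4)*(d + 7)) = d + 7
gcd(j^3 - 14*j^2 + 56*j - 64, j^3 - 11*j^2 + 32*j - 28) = j - 2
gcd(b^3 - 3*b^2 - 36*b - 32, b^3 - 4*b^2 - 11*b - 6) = b + 1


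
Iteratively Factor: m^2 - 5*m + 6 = (m - 2)*(m - 3)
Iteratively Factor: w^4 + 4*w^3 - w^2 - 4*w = (w + 4)*(w^3 - w) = (w + 1)*(w + 4)*(w^2 - w) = w*(w + 1)*(w + 4)*(w - 1)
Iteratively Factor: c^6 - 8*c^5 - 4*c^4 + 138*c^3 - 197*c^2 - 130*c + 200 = (c - 5)*(c^5 - 3*c^4 - 19*c^3 + 43*c^2 + 18*c - 40) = (c - 5)*(c - 2)*(c^4 - c^3 - 21*c^2 + c + 20) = (c - 5)*(c - 2)*(c - 1)*(c^3 - 21*c - 20) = (c - 5)^2*(c - 2)*(c - 1)*(c^2 + 5*c + 4) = (c - 5)^2*(c - 2)*(c - 1)*(c + 4)*(c + 1)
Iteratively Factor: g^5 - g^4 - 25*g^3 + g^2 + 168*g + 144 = (g + 1)*(g^4 - 2*g^3 - 23*g^2 + 24*g + 144) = (g - 4)*(g + 1)*(g^3 + 2*g^2 - 15*g - 36) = (g - 4)*(g + 1)*(g + 3)*(g^2 - g - 12) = (g - 4)^2*(g + 1)*(g + 3)*(g + 3)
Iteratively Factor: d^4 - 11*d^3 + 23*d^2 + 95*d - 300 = (d - 5)*(d^3 - 6*d^2 - 7*d + 60) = (d - 5)^2*(d^2 - d - 12) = (d - 5)^2*(d - 4)*(d + 3)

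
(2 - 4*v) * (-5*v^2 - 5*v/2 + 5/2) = 20*v^3 - 15*v + 5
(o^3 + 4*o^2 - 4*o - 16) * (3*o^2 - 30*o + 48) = 3*o^5 - 18*o^4 - 84*o^3 + 264*o^2 + 288*o - 768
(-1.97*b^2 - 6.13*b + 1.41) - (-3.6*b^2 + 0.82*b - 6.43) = 1.63*b^2 - 6.95*b + 7.84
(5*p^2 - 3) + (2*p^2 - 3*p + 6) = 7*p^2 - 3*p + 3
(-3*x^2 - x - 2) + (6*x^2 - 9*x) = 3*x^2 - 10*x - 2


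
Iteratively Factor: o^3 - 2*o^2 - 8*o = (o)*(o^2 - 2*o - 8) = o*(o + 2)*(o - 4)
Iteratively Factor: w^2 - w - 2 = (w - 2)*(w + 1)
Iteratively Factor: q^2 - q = (q - 1)*(q)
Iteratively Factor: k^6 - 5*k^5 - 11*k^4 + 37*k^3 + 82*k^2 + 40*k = (k - 4)*(k^5 - k^4 - 15*k^3 - 23*k^2 - 10*k) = (k - 5)*(k - 4)*(k^4 + 4*k^3 + 5*k^2 + 2*k) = (k - 5)*(k - 4)*(k + 2)*(k^3 + 2*k^2 + k) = (k - 5)*(k - 4)*(k + 1)*(k + 2)*(k^2 + k) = k*(k - 5)*(k - 4)*(k + 1)*(k + 2)*(k + 1)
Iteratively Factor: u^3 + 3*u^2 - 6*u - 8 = (u - 2)*(u^2 + 5*u + 4) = (u - 2)*(u + 4)*(u + 1)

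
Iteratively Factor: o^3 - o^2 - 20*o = (o)*(o^2 - o - 20) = o*(o - 5)*(o + 4)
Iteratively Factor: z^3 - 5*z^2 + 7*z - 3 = (z - 3)*(z^2 - 2*z + 1) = (z - 3)*(z - 1)*(z - 1)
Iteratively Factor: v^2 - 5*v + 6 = (v - 3)*(v - 2)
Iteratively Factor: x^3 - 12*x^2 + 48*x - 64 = (x - 4)*(x^2 - 8*x + 16) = (x - 4)^2*(x - 4)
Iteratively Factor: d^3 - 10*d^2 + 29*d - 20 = (d - 1)*(d^2 - 9*d + 20) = (d - 4)*(d - 1)*(d - 5)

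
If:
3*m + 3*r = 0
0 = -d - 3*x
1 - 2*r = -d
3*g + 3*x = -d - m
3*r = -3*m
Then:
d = -3*x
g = 1/6 - x/2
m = 3*x/2 - 1/2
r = 1/2 - 3*x/2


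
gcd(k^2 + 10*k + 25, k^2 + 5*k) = k + 5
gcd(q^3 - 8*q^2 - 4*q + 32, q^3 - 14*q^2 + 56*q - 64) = q^2 - 10*q + 16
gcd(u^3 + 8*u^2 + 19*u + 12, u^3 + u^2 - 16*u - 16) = u^2 + 5*u + 4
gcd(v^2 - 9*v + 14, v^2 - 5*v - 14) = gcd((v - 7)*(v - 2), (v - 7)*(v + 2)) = v - 7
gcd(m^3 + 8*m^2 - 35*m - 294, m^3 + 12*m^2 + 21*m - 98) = m^2 + 14*m + 49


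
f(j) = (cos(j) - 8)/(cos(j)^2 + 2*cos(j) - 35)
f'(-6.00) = 0.00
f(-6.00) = 0.22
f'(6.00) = 0.00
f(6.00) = 0.22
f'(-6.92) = -0.00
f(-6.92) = 0.22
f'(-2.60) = -0.01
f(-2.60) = 0.25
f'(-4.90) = 0.01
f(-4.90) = 0.23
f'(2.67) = 0.01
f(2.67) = 0.25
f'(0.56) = 0.00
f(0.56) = 0.22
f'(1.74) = 0.02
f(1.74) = 0.23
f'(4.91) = -0.01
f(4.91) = 0.23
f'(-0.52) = -0.00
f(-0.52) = 0.22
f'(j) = (2*sin(j)*cos(j) + 2*sin(j))*(cos(j) - 8)/(cos(j)^2 + 2*cos(j) - 35)^2 - sin(j)/(cos(j)^2 + 2*cos(j) - 35) = (cos(j)^2 - 16*cos(j) + 19)*sin(j)/(cos(j)^2 + 2*cos(j) - 35)^2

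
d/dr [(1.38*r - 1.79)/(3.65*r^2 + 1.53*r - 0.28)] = (-5.037*r^2 + 13.067*r + 2.3523)/(13.3225*r^4 + 11.169*r^3 + 0.2969*r^2 - 0.8568*r + 0.0784)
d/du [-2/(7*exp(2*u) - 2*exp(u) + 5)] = (28*exp(u) - 4)*exp(u)/(7*exp(2*u) - 2*exp(u) + 5)^2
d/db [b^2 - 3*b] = 2*b - 3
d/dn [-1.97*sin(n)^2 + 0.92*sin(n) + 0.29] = (0.92 - 3.94*sin(n))*cos(n)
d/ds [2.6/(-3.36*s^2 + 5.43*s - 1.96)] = (17.472*s - 14.118)/(3.36*s^2 - 5.43*s + 1.96)^2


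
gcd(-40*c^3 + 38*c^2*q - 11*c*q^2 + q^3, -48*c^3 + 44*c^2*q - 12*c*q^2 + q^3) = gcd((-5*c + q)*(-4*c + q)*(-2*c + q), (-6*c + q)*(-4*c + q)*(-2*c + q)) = 8*c^2 - 6*c*q + q^2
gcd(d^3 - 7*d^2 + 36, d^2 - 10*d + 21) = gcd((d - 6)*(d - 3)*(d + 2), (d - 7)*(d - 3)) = d - 3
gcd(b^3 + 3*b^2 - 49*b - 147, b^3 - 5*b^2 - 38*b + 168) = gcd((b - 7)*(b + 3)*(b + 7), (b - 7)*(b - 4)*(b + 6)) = b - 7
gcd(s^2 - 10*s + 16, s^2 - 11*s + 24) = s - 8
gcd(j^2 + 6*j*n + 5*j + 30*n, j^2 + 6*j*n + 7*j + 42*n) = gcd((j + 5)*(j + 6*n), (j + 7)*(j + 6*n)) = j + 6*n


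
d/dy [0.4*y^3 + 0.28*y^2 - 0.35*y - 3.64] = 1.2*y^2 + 0.56*y - 0.35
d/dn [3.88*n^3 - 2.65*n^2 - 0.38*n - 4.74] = 11.64*n^2 - 5.3*n - 0.38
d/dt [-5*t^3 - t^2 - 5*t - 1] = -15*t^2 - 2*t - 5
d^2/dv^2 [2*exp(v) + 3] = 2*exp(v)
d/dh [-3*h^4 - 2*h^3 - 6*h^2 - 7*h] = -12*h^3 - 6*h^2 - 12*h - 7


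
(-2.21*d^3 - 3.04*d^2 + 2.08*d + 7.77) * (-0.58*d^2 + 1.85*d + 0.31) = 1.2818*d^5 - 2.3253*d^4 - 7.5155*d^3 - 1.601*d^2 + 15.0193*d + 2.4087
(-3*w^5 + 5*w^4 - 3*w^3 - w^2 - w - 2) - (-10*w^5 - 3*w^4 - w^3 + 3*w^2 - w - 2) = 7*w^5 + 8*w^4 - 2*w^3 - 4*w^2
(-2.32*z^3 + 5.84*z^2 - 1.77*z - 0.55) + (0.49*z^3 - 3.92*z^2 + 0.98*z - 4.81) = -1.83*z^3 + 1.92*z^2 - 0.79*z - 5.36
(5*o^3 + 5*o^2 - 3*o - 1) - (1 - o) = 5*o^3 + 5*o^2 - 2*o - 2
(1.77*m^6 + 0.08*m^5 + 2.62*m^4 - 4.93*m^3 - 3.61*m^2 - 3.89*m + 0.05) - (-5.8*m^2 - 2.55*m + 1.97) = 1.77*m^6 + 0.08*m^5 + 2.62*m^4 - 4.93*m^3 + 2.19*m^2 - 1.34*m - 1.92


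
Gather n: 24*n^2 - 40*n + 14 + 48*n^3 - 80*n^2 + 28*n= 48*n^3 - 56*n^2 - 12*n + 14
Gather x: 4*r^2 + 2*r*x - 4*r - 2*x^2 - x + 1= 4*r^2 - 4*r - 2*x^2 + x*(2*r - 1) + 1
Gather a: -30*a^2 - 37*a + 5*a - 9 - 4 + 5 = -30*a^2 - 32*a - 8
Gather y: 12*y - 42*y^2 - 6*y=-42*y^2 + 6*y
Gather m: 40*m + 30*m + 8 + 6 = 70*m + 14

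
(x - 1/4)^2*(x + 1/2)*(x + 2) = x^4 + 2*x^3 - 3*x^2/16 - 11*x/32 + 1/16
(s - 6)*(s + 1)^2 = s^3 - 4*s^2 - 11*s - 6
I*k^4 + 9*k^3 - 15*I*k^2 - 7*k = k*(k - 7*I)*(k - I)*(I*k + 1)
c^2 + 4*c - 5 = (c - 1)*(c + 5)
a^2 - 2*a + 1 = (a - 1)^2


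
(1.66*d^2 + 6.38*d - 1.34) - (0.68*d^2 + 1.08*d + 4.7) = 0.98*d^2 + 5.3*d - 6.04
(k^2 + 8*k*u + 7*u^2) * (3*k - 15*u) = 3*k^3 + 9*k^2*u - 99*k*u^2 - 105*u^3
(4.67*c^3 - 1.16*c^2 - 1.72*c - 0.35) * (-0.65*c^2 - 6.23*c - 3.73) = -3.0355*c^5 - 28.3401*c^4 - 9.0743*c^3 + 15.2699*c^2 + 8.5961*c + 1.3055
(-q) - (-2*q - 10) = q + 10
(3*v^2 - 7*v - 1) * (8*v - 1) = 24*v^3 - 59*v^2 - v + 1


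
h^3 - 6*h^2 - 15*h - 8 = (h - 8)*(h + 1)^2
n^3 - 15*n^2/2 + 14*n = n*(n - 4)*(n - 7/2)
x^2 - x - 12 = (x - 4)*(x + 3)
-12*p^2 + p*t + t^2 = (-3*p + t)*(4*p + t)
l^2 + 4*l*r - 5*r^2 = (l - r)*(l + 5*r)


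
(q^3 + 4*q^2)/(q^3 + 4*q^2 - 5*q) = q*(q + 4)/(q^2 + 4*q - 5)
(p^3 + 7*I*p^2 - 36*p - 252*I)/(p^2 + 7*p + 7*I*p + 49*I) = (p^2 - 36)/(p + 7)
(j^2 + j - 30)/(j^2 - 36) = (j - 5)/(j - 6)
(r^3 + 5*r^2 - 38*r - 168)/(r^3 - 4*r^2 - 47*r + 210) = (r + 4)/(r - 5)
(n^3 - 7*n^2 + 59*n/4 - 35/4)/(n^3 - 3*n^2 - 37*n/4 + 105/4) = (n - 1)/(n + 3)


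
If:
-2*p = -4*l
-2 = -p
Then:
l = 1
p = 2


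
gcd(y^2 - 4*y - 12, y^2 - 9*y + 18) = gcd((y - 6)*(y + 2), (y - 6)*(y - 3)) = y - 6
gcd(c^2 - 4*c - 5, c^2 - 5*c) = c - 5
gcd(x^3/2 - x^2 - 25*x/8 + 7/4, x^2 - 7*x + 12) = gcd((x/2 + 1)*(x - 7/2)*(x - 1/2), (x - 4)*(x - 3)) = 1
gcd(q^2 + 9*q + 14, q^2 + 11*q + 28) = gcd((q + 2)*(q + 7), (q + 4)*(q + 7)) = q + 7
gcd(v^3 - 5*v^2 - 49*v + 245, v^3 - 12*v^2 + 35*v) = v^2 - 12*v + 35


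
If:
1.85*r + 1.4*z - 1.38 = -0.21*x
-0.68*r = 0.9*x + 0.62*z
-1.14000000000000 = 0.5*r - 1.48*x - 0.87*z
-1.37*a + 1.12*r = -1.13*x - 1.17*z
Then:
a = 0.49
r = -0.92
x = -0.92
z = 2.34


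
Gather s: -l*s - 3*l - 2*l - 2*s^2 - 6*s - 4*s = -5*l - 2*s^2 + s*(-l - 10)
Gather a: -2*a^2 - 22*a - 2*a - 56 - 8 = -2*a^2 - 24*a - 64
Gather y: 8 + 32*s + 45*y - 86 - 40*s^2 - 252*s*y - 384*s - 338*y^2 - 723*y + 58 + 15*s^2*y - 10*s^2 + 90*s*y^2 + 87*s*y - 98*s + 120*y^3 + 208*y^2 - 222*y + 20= -50*s^2 - 450*s + 120*y^3 + y^2*(90*s - 130) + y*(15*s^2 - 165*s - 900)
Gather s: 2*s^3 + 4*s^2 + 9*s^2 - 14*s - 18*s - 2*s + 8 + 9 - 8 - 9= 2*s^3 + 13*s^2 - 34*s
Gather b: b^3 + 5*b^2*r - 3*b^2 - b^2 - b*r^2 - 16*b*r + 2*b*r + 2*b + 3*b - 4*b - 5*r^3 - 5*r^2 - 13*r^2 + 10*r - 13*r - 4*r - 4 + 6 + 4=b^3 + b^2*(5*r - 4) + b*(-r^2 - 14*r + 1) - 5*r^3 - 18*r^2 - 7*r + 6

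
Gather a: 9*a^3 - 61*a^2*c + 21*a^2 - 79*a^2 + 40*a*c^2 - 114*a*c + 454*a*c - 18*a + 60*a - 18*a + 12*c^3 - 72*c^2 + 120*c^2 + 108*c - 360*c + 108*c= 9*a^3 + a^2*(-61*c - 58) + a*(40*c^2 + 340*c + 24) + 12*c^3 + 48*c^2 - 144*c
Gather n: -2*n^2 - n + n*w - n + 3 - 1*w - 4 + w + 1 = -2*n^2 + n*(w - 2)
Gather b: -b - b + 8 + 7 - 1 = 14 - 2*b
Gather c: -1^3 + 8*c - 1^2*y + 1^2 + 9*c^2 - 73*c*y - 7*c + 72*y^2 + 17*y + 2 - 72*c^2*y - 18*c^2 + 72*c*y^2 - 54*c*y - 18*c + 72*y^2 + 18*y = c^2*(-72*y - 9) + c*(72*y^2 - 127*y - 17) + 144*y^2 + 34*y + 2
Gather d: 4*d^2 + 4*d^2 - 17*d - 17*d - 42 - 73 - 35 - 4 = 8*d^2 - 34*d - 154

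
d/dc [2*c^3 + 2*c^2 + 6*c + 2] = 6*c^2 + 4*c + 6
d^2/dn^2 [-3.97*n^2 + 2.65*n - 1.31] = -7.94000000000000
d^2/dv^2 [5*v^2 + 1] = 10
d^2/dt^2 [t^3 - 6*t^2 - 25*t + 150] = 6*t - 12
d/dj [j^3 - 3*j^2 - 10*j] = 3*j^2 - 6*j - 10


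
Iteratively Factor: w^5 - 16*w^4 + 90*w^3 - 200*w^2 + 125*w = (w - 1)*(w^4 - 15*w^3 + 75*w^2 - 125*w) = (w - 5)*(w - 1)*(w^3 - 10*w^2 + 25*w) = (w - 5)^2*(w - 1)*(w^2 - 5*w) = w*(w - 5)^2*(w - 1)*(w - 5)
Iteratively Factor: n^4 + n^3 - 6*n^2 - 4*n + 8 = (n + 2)*(n^3 - n^2 - 4*n + 4) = (n - 2)*(n + 2)*(n^2 + n - 2) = (n - 2)*(n + 2)^2*(n - 1)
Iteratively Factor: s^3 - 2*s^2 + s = (s)*(s^2 - 2*s + 1) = s*(s - 1)*(s - 1)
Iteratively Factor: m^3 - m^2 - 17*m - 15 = (m + 3)*(m^2 - 4*m - 5) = (m - 5)*(m + 3)*(m + 1)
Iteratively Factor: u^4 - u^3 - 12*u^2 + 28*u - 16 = (u - 2)*(u^3 + u^2 - 10*u + 8) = (u - 2)^2*(u^2 + 3*u - 4) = (u - 2)^2*(u + 4)*(u - 1)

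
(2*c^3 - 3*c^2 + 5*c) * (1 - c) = -2*c^4 + 5*c^3 - 8*c^2 + 5*c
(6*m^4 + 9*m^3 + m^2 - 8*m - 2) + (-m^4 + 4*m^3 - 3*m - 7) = 5*m^4 + 13*m^3 + m^2 - 11*m - 9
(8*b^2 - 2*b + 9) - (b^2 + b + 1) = 7*b^2 - 3*b + 8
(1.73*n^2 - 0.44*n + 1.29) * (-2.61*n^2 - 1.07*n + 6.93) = -4.5153*n^4 - 0.7027*n^3 + 9.0928*n^2 - 4.4295*n + 8.9397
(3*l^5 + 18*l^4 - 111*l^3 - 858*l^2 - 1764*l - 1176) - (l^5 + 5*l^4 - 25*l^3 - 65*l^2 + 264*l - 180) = 2*l^5 + 13*l^4 - 86*l^3 - 793*l^2 - 2028*l - 996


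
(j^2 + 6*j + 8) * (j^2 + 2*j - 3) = j^4 + 8*j^3 + 17*j^2 - 2*j - 24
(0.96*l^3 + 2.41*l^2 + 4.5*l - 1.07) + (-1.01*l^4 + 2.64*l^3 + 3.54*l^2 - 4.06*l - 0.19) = -1.01*l^4 + 3.6*l^3 + 5.95*l^2 + 0.44*l - 1.26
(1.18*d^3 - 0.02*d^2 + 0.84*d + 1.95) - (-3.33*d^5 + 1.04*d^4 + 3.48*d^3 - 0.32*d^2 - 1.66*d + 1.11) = 3.33*d^5 - 1.04*d^4 - 2.3*d^3 + 0.3*d^2 + 2.5*d + 0.84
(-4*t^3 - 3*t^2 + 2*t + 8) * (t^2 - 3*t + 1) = -4*t^5 + 9*t^4 + 7*t^3 - t^2 - 22*t + 8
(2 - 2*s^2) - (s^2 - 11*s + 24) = -3*s^2 + 11*s - 22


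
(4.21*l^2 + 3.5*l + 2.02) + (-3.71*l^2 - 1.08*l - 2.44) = 0.5*l^2 + 2.42*l - 0.42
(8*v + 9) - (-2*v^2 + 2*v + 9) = 2*v^2 + 6*v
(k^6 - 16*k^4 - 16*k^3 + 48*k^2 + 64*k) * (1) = k^6 - 16*k^4 - 16*k^3 + 48*k^2 + 64*k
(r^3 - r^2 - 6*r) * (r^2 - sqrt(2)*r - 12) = r^5 - sqrt(2)*r^4 - r^4 - 18*r^3 + sqrt(2)*r^3 + 6*sqrt(2)*r^2 + 12*r^2 + 72*r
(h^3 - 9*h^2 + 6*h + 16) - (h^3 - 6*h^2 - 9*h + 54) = -3*h^2 + 15*h - 38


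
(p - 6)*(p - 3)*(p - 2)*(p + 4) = p^4 - 7*p^3 - 8*p^2 + 108*p - 144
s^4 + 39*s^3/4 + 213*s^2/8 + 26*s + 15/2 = (s + 1/2)*(s + 5/4)*(s + 2)*(s + 6)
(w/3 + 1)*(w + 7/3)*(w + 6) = w^3/3 + 34*w^2/9 + 13*w + 14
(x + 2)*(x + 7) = x^2 + 9*x + 14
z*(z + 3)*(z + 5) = z^3 + 8*z^2 + 15*z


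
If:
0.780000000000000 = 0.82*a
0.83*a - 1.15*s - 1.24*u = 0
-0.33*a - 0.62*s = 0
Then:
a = 0.95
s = -0.51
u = 1.11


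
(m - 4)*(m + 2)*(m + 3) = m^3 + m^2 - 14*m - 24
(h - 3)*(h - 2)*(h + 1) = h^3 - 4*h^2 + h + 6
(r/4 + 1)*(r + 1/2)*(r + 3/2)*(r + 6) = r^4/4 + 3*r^3 + 179*r^2/16 + 111*r/8 + 9/2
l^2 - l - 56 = (l - 8)*(l + 7)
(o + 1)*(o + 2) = o^2 + 3*o + 2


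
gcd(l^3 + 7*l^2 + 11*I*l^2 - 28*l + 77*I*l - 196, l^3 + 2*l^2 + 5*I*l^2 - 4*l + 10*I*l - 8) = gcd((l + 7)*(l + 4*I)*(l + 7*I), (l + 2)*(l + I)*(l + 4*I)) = l + 4*I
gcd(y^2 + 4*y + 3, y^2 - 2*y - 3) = y + 1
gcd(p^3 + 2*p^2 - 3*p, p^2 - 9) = p + 3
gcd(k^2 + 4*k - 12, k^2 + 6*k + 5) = 1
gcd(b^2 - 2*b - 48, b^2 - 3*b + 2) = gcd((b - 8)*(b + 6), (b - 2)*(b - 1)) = 1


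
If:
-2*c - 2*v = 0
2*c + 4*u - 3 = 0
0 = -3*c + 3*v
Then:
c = 0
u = 3/4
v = 0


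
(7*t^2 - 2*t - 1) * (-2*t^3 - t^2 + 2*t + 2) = -14*t^5 - 3*t^4 + 18*t^3 + 11*t^2 - 6*t - 2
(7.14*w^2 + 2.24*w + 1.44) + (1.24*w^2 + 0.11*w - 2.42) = 8.38*w^2 + 2.35*w - 0.98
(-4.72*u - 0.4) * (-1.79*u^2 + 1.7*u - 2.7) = 8.4488*u^3 - 7.308*u^2 + 12.064*u + 1.08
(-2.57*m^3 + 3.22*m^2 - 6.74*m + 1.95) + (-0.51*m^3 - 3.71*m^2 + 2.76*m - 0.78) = -3.08*m^3 - 0.49*m^2 - 3.98*m + 1.17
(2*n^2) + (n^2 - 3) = 3*n^2 - 3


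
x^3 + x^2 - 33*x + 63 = (x - 3)^2*(x + 7)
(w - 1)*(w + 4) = w^2 + 3*w - 4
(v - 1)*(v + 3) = v^2 + 2*v - 3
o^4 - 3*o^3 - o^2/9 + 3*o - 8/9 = (o - 8/3)*(o - 1)*(o - 1/3)*(o + 1)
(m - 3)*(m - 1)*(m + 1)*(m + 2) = m^4 - m^3 - 7*m^2 + m + 6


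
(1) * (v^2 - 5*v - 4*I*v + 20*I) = v^2 - 5*v - 4*I*v + 20*I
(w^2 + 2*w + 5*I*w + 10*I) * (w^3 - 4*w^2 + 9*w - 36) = w^5 - 2*w^4 + 5*I*w^4 + w^3 - 10*I*w^3 - 18*w^2 + 5*I*w^2 - 72*w - 90*I*w - 360*I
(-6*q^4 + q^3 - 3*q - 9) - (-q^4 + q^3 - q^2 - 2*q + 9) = -5*q^4 + q^2 - q - 18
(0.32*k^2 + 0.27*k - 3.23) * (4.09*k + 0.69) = 1.3088*k^3 + 1.3251*k^2 - 13.0244*k - 2.2287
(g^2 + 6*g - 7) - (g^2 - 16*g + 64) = 22*g - 71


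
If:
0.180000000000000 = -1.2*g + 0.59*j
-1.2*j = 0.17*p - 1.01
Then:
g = 0.263819444444444 - 0.0696527777777778*p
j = 0.841666666666667 - 0.141666666666667*p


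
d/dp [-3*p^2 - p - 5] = -6*p - 1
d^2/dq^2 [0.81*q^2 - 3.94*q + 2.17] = 1.62000000000000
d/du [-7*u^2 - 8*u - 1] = -14*u - 8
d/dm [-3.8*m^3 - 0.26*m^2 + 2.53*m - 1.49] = -11.4*m^2 - 0.52*m + 2.53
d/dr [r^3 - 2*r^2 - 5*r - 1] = 3*r^2 - 4*r - 5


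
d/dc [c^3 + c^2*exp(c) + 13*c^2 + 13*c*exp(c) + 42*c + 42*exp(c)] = c^2*exp(c) + 3*c^2 + 15*c*exp(c) + 26*c + 55*exp(c) + 42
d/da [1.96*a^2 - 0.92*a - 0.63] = 3.92*a - 0.92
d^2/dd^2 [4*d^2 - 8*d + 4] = 8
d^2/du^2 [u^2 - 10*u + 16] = 2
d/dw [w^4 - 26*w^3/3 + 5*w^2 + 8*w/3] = 4*w^3 - 26*w^2 + 10*w + 8/3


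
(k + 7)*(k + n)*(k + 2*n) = k^3 + 3*k^2*n + 7*k^2 + 2*k*n^2 + 21*k*n + 14*n^2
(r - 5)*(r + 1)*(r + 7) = r^3 + 3*r^2 - 33*r - 35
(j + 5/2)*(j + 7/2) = j^2 + 6*j + 35/4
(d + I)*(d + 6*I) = d^2 + 7*I*d - 6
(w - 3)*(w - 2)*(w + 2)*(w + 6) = w^4 + 3*w^3 - 22*w^2 - 12*w + 72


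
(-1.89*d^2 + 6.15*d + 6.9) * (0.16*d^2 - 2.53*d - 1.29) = -0.3024*d^4 + 5.7657*d^3 - 12.0174*d^2 - 25.3905*d - 8.901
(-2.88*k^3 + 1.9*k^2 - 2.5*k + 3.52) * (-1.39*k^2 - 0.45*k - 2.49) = 4.0032*k^5 - 1.345*k^4 + 9.7912*k^3 - 8.4988*k^2 + 4.641*k - 8.7648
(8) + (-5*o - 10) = -5*o - 2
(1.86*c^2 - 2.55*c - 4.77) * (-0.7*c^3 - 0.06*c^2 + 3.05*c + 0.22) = -1.302*c^5 + 1.6734*c^4 + 9.165*c^3 - 7.0821*c^2 - 15.1095*c - 1.0494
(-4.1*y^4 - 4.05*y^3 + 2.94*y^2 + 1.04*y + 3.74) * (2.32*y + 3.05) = -9.512*y^5 - 21.901*y^4 - 5.5317*y^3 + 11.3798*y^2 + 11.8488*y + 11.407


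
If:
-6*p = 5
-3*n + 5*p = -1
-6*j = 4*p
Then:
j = 5/9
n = -19/18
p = -5/6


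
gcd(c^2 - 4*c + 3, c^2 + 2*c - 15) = c - 3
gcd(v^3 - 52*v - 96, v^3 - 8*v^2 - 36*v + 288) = v^2 - 2*v - 48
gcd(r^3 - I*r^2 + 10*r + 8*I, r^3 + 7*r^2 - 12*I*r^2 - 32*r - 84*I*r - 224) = r - 4*I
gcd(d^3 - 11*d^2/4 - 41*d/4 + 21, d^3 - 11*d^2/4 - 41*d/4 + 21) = d^3 - 11*d^2/4 - 41*d/4 + 21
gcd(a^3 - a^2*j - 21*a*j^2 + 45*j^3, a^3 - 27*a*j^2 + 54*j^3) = a^2 - 6*a*j + 9*j^2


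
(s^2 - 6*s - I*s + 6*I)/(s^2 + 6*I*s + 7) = (s - 6)/(s + 7*I)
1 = 1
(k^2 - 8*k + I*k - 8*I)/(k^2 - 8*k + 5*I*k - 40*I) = (k + I)/(k + 5*I)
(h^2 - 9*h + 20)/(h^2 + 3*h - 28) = (h - 5)/(h + 7)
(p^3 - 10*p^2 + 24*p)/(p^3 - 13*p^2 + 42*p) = (p - 4)/(p - 7)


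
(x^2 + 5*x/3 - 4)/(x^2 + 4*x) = (x^2 + 5*x/3 - 4)/(x*(x + 4))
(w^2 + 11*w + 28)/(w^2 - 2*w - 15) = (w^2 + 11*w + 28)/(w^2 - 2*w - 15)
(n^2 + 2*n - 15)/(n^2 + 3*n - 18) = (n + 5)/(n + 6)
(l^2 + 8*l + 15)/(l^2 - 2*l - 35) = (l + 3)/(l - 7)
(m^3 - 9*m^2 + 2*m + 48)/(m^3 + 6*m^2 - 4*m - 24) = (m^2 - 11*m + 24)/(m^2 + 4*m - 12)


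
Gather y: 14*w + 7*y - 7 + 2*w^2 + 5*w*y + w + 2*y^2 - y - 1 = 2*w^2 + 15*w + 2*y^2 + y*(5*w + 6) - 8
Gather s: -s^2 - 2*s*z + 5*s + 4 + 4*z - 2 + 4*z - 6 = -s^2 + s*(5 - 2*z) + 8*z - 4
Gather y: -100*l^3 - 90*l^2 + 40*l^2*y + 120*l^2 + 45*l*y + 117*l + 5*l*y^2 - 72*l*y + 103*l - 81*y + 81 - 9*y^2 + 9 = -100*l^3 + 30*l^2 + 220*l + y^2*(5*l - 9) + y*(40*l^2 - 27*l - 81) + 90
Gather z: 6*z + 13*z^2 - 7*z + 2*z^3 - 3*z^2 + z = 2*z^3 + 10*z^2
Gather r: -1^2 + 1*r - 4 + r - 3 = 2*r - 8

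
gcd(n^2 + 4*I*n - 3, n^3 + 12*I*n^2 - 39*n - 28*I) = n + I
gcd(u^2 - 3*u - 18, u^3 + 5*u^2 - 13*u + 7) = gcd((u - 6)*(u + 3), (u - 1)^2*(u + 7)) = 1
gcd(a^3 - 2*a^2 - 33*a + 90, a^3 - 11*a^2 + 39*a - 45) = a^2 - 8*a + 15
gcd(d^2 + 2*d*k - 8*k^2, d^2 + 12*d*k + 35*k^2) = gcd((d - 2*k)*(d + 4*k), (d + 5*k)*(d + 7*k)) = 1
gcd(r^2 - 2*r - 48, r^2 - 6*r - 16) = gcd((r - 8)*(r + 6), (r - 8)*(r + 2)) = r - 8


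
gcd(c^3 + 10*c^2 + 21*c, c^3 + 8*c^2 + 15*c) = c^2 + 3*c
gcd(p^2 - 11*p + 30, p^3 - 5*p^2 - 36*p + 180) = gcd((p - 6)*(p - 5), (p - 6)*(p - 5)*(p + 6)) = p^2 - 11*p + 30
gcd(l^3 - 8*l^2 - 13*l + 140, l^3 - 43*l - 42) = l - 7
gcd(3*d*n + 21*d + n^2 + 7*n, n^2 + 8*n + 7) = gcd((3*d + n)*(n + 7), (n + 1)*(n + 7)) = n + 7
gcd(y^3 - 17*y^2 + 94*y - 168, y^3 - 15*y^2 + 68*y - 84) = y^2 - 13*y + 42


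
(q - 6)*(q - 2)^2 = q^3 - 10*q^2 + 28*q - 24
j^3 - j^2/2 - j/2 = j*(j - 1)*(j + 1/2)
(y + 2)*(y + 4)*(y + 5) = y^3 + 11*y^2 + 38*y + 40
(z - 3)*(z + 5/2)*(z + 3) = z^3 + 5*z^2/2 - 9*z - 45/2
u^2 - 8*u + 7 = (u - 7)*(u - 1)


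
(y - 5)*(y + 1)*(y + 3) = y^3 - y^2 - 17*y - 15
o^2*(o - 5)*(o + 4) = o^4 - o^3 - 20*o^2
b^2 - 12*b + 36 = (b - 6)^2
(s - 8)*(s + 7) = s^2 - s - 56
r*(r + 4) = r^2 + 4*r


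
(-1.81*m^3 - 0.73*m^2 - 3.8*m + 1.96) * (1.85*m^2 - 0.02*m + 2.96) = -3.3485*m^5 - 1.3143*m^4 - 12.373*m^3 + 1.5412*m^2 - 11.2872*m + 5.8016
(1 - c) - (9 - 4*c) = 3*c - 8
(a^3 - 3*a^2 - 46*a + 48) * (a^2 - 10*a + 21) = a^5 - 13*a^4 + 5*a^3 + 445*a^2 - 1446*a + 1008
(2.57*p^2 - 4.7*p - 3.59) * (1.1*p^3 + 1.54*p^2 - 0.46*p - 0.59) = 2.827*p^5 - 1.2122*p^4 - 12.3692*p^3 - 4.8829*p^2 + 4.4244*p + 2.1181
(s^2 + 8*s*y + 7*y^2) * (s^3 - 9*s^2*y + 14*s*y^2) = s^5 - s^4*y - 51*s^3*y^2 + 49*s^2*y^3 + 98*s*y^4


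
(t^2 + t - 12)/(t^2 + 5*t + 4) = (t - 3)/(t + 1)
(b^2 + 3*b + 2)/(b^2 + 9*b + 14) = (b + 1)/(b + 7)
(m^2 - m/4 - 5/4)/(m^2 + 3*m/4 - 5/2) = (m + 1)/(m + 2)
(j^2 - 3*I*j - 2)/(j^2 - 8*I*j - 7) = (j - 2*I)/(j - 7*I)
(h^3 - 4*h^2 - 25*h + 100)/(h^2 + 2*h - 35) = (h^2 + h - 20)/(h + 7)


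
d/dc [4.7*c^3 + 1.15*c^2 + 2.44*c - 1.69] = 14.1*c^2 + 2.3*c + 2.44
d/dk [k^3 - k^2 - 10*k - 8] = 3*k^2 - 2*k - 10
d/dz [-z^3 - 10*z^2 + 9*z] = -3*z^2 - 20*z + 9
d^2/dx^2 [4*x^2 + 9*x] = 8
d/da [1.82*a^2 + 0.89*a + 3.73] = 3.64*a + 0.89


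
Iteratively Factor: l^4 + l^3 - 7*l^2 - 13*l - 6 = (l + 2)*(l^3 - l^2 - 5*l - 3) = (l + 1)*(l + 2)*(l^2 - 2*l - 3) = (l - 3)*(l + 1)*(l + 2)*(l + 1)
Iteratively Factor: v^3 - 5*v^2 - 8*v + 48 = (v - 4)*(v^2 - v - 12) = (v - 4)^2*(v + 3)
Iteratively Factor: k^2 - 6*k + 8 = (k - 4)*(k - 2)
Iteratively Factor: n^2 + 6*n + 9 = (n + 3)*(n + 3)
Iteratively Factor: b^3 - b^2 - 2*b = (b - 2)*(b^2 + b) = (b - 2)*(b + 1)*(b)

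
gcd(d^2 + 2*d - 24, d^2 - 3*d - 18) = 1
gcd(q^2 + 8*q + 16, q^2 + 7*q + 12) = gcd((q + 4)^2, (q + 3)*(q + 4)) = q + 4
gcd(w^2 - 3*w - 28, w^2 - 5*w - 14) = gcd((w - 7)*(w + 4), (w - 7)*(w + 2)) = w - 7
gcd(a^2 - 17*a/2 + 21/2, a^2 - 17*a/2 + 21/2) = a^2 - 17*a/2 + 21/2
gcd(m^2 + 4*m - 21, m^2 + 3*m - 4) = 1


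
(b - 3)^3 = b^3 - 9*b^2 + 27*b - 27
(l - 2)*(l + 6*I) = l^2 - 2*l + 6*I*l - 12*I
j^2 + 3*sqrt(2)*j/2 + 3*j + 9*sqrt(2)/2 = (j + 3)*(j + 3*sqrt(2)/2)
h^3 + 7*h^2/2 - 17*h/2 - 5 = (h - 2)*(h + 1/2)*(h + 5)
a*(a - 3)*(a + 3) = a^3 - 9*a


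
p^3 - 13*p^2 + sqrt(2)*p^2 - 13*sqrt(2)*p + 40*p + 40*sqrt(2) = (p - 8)*(p - 5)*(p + sqrt(2))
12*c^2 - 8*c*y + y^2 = (-6*c + y)*(-2*c + y)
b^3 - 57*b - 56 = (b - 8)*(b + 1)*(b + 7)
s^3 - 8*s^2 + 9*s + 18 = (s - 6)*(s - 3)*(s + 1)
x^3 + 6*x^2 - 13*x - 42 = (x - 3)*(x + 2)*(x + 7)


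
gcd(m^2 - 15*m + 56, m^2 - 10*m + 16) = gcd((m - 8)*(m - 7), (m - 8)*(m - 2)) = m - 8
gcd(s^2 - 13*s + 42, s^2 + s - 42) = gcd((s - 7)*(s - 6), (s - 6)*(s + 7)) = s - 6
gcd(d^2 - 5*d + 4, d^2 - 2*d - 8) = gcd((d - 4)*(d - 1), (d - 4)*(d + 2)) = d - 4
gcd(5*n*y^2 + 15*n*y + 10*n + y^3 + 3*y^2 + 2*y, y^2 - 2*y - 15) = 1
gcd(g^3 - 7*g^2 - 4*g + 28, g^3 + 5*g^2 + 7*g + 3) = 1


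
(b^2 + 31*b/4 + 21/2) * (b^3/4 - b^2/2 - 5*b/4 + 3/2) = b^5/4 + 23*b^4/16 - 5*b^3/2 - 215*b^2/16 - 3*b/2 + 63/4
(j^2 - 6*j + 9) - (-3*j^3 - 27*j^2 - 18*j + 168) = 3*j^3 + 28*j^2 + 12*j - 159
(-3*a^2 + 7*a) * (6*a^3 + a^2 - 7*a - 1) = -18*a^5 + 39*a^4 + 28*a^3 - 46*a^2 - 7*a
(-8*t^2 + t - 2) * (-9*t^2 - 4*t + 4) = 72*t^4 + 23*t^3 - 18*t^2 + 12*t - 8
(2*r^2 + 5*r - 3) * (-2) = -4*r^2 - 10*r + 6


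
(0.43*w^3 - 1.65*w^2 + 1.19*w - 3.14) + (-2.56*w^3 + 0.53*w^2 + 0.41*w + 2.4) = -2.13*w^3 - 1.12*w^2 + 1.6*w - 0.74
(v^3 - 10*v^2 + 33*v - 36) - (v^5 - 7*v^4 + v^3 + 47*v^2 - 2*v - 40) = -v^5 + 7*v^4 - 57*v^2 + 35*v + 4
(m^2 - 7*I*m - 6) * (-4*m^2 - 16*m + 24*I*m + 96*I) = -4*m^4 - 16*m^3 + 52*I*m^3 + 192*m^2 + 208*I*m^2 + 768*m - 144*I*m - 576*I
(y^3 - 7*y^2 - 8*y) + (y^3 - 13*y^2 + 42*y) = 2*y^3 - 20*y^2 + 34*y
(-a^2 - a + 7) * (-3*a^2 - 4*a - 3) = 3*a^4 + 7*a^3 - 14*a^2 - 25*a - 21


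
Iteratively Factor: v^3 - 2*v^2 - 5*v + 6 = (v - 3)*(v^2 + v - 2) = (v - 3)*(v + 2)*(v - 1)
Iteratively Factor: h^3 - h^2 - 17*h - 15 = (h + 3)*(h^2 - 4*h - 5) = (h - 5)*(h + 3)*(h + 1)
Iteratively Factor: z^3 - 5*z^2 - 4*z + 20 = (z - 5)*(z^2 - 4) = (z - 5)*(z + 2)*(z - 2)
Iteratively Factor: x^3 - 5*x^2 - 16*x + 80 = (x + 4)*(x^2 - 9*x + 20) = (x - 5)*(x + 4)*(x - 4)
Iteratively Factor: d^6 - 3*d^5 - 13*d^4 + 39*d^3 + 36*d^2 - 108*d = (d + 3)*(d^5 - 6*d^4 + 5*d^3 + 24*d^2 - 36*d) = d*(d + 3)*(d^4 - 6*d^3 + 5*d^2 + 24*d - 36) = d*(d - 3)*(d + 3)*(d^3 - 3*d^2 - 4*d + 12) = d*(d - 3)*(d + 2)*(d + 3)*(d^2 - 5*d + 6) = d*(d - 3)^2*(d + 2)*(d + 3)*(d - 2)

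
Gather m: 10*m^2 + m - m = 10*m^2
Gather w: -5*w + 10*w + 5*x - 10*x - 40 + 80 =5*w - 5*x + 40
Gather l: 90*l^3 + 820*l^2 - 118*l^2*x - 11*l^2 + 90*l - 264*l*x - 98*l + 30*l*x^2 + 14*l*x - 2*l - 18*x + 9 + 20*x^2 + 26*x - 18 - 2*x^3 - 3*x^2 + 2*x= 90*l^3 + l^2*(809 - 118*x) + l*(30*x^2 - 250*x - 10) - 2*x^3 + 17*x^2 + 10*x - 9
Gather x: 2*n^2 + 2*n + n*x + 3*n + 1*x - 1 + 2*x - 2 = 2*n^2 + 5*n + x*(n + 3) - 3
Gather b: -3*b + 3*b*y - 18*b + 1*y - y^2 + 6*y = b*(3*y - 21) - y^2 + 7*y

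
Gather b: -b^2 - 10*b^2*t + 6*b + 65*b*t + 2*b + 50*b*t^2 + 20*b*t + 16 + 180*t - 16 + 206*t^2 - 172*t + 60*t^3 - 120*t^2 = b^2*(-10*t - 1) + b*(50*t^2 + 85*t + 8) + 60*t^3 + 86*t^2 + 8*t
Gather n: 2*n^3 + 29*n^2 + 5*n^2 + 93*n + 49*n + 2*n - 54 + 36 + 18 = 2*n^3 + 34*n^2 + 144*n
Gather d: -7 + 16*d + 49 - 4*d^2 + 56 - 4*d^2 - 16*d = 98 - 8*d^2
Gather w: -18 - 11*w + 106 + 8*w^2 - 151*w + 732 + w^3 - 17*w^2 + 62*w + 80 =w^3 - 9*w^2 - 100*w + 900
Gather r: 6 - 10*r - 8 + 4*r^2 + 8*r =4*r^2 - 2*r - 2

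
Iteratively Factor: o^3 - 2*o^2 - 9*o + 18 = (o - 3)*(o^2 + o - 6) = (o - 3)*(o - 2)*(o + 3)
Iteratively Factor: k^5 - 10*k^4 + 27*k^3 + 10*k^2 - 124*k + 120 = (k - 3)*(k^4 - 7*k^3 + 6*k^2 + 28*k - 40) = (k - 3)*(k + 2)*(k^3 - 9*k^2 + 24*k - 20) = (k - 3)*(k - 2)*(k + 2)*(k^2 - 7*k + 10) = (k - 3)*(k - 2)^2*(k + 2)*(k - 5)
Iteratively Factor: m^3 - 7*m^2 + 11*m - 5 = (m - 1)*(m^2 - 6*m + 5) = (m - 5)*(m - 1)*(m - 1)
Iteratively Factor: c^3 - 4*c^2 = (c)*(c^2 - 4*c) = c^2*(c - 4)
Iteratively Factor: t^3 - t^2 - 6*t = (t - 3)*(t^2 + 2*t) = (t - 3)*(t + 2)*(t)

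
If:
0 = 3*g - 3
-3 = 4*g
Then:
No Solution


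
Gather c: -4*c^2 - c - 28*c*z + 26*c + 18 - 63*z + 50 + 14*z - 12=-4*c^2 + c*(25 - 28*z) - 49*z + 56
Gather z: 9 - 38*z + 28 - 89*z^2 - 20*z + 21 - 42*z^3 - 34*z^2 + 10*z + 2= -42*z^3 - 123*z^2 - 48*z + 60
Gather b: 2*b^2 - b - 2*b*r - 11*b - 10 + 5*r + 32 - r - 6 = 2*b^2 + b*(-2*r - 12) + 4*r + 16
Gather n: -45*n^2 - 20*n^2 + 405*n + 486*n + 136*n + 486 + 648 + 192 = -65*n^2 + 1027*n + 1326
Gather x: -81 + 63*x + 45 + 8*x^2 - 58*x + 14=8*x^2 + 5*x - 22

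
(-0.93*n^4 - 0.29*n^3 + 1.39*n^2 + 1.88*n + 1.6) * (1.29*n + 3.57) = -1.1997*n^5 - 3.6942*n^4 + 0.7578*n^3 + 7.3875*n^2 + 8.7756*n + 5.712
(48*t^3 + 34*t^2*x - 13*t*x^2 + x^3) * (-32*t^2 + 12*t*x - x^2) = -1536*t^5 - 512*t^4*x + 776*t^3*x^2 - 222*t^2*x^3 + 25*t*x^4 - x^5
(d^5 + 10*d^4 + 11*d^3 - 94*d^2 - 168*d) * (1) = d^5 + 10*d^4 + 11*d^3 - 94*d^2 - 168*d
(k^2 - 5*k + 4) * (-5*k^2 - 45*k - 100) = -5*k^4 - 20*k^3 + 105*k^2 + 320*k - 400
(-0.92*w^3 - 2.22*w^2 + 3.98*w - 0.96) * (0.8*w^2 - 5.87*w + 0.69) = -0.736*w^5 + 3.6244*w^4 + 15.5806*w^3 - 25.6624*w^2 + 8.3814*w - 0.6624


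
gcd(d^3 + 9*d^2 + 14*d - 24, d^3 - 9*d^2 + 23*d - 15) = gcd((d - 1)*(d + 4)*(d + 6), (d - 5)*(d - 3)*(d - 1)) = d - 1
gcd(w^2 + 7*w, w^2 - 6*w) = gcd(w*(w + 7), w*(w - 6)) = w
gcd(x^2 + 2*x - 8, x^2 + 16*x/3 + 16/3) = x + 4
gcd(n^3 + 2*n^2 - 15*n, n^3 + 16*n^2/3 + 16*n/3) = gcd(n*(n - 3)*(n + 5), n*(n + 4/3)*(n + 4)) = n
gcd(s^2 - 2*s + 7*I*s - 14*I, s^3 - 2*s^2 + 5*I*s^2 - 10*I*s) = s - 2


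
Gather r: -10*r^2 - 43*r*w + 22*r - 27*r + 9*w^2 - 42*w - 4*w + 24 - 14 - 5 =-10*r^2 + r*(-43*w - 5) + 9*w^2 - 46*w + 5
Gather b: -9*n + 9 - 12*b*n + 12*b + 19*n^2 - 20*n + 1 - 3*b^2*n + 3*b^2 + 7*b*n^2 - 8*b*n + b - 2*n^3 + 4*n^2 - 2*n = b^2*(3 - 3*n) + b*(7*n^2 - 20*n + 13) - 2*n^3 + 23*n^2 - 31*n + 10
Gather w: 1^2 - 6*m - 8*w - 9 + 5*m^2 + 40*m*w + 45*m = 5*m^2 + 39*m + w*(40*m - 8) - 8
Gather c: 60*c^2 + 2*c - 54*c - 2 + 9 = 60*c^2 - 52*c + 7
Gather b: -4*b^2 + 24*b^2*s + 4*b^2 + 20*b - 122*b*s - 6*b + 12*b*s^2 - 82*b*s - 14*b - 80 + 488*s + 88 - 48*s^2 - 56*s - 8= 24*b^2*s + b*(12*s^2 - 204*s) - 48*s^2 + 432*s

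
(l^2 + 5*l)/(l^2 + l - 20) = l/(l - 4)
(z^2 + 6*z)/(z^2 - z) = (z + 6)/(z - 1)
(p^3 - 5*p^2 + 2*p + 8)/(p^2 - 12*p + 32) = (p^2 - p - 2)/(p - 8)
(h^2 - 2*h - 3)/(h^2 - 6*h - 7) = (h - 3)/(h - 7)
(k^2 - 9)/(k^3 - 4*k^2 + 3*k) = (k + 3)/(k*(k - 1))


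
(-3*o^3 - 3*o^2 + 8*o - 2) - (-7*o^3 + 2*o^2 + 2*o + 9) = 4*o^3 - 5*o^2 + 6*o - 11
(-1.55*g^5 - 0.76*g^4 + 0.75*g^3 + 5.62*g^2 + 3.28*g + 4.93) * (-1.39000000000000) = 2.1545*g^5 + 1.0564*g^4 - 1.0425*g^3 - 7.8118*g^2 - 4.5592*g - 6.8527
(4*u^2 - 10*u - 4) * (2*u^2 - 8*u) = 8*u^4 - 52*u^3 + 72*u^2 + 32*u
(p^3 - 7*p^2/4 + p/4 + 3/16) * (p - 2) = p^4 - 15*p^3/4 + 15*p^2/4 - 5*p/16 - 3/8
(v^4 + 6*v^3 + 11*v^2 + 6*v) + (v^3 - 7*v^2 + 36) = v^4 + 7*v^3 + 4*v^2 + 6*v + 36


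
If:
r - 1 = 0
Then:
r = 1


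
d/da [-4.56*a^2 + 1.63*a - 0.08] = 1.63 - 9.12*a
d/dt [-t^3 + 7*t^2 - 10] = t*(14 - 3*t)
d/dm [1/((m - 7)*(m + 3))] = 2*(2 - m)/(m^4 - 8*m^3 - 26*m^2 + 168*m + 441)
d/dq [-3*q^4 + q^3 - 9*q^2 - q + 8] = -12*q^3 + 3*q^2 - 18*q - 1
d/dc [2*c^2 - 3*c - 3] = 4*c - 3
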